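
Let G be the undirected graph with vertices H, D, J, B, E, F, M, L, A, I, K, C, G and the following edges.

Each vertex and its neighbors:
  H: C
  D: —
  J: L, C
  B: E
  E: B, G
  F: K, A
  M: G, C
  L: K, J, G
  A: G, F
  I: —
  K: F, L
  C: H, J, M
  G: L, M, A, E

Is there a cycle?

Yes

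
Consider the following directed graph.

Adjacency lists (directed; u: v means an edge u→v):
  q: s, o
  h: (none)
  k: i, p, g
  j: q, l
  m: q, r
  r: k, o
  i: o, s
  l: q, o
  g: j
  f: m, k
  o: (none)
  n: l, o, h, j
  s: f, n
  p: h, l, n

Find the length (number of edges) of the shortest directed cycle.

4

For each vertex v, BFS finds the shortest path from v back to v.
The shortest such closed walk is s → n → j → q → s, length 4.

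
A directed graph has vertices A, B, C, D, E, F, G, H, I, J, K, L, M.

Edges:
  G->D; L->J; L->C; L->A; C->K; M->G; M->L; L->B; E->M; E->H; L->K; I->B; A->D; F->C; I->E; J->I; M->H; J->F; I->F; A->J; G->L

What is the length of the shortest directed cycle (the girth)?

5

For each vertex v, BFS finds the shortest path from v back to v.
The shortest such closed walk is I → E → M → L → J → I, length 5.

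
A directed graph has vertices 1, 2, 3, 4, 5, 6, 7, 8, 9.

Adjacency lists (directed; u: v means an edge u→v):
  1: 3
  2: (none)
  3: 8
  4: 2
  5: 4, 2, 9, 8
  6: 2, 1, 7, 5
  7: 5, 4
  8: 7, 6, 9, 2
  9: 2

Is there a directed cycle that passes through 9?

9 lies on a cycle iff there is a path from 9 back to itself.
Exploring from 9, it never reaches itself; equivalently, its strongly connected component is a singleton.

No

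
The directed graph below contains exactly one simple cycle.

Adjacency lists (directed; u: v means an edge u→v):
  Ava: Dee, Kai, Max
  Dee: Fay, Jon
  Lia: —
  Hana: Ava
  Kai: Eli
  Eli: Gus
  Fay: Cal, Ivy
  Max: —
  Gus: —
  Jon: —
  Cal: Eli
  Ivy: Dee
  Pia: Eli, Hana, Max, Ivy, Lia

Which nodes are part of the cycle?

Dee, Fay, Ivy

DFS with gray/black marking from Dee:
Dee gray
  Fay gray
    Cal gray
      Eli gray
        Gus gray
        Gus black
      Eli black
    Cal black
    Ivy gray
      Ivy→Dee: Dee is gray → back edge
Back edge closes the cycle Dee → Fay → Ivy → Dee; its vertices are {Dee, Fay, Ivy}.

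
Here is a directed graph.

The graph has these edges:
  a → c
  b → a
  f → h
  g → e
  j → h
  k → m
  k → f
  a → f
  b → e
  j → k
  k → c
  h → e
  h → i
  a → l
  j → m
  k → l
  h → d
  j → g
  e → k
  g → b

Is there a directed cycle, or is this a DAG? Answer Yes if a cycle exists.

Yes

DFS with white/gray/black marking, starting from j:
j gray
  k gray
    l gray
    l black
    m gray
    m black
    f gray
      h gray
        d gray
        d black
        e gray
          e→k: k is gray → back edge
Back edge found, so a cycle exists: k → f → h → e → k.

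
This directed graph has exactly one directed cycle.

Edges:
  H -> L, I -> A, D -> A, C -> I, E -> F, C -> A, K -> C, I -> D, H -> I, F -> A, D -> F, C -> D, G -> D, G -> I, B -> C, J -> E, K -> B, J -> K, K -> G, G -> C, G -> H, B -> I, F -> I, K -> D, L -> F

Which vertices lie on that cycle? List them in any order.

DFS with gray/black marking from F:
F gray
  A gray
  A black
  I gray
    I→A: A black — skip
    D gray
      D→F: F is gray → back edge
Back edge closes the cycle F → I → D → F; its vertices are {D, F, I}.

D, F, I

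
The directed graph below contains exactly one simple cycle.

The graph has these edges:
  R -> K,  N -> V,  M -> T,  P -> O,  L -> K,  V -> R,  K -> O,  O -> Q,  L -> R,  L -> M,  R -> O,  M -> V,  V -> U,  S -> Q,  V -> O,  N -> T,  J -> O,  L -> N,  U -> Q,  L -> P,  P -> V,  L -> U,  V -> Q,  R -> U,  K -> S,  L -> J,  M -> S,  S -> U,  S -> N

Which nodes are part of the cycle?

DFS with gray/black marking from K:
K gray
  O gray
    Q gray
    Q black
  O black
  S gray
    S→Q: Q black — skip
    N gray
      V gray
        V→O: O black — skip
        U gray
          U→Q: Q black — skip
        U black
        R gray
          R→U: U black — skip
          R→K: K is gray → back edge
Back edge closes the cycle K → S → N → V → R → K; its vertices are {K, N, R, S, V}.

K, N, R, S, V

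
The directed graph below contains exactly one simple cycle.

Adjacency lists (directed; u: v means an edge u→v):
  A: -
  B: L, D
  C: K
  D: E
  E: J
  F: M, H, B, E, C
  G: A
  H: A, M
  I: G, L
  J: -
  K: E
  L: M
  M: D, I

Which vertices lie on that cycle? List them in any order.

DFS with gray/black marking from M:
M gray
  D gray
    E gray
      J gray
      J black
    E black
  D black
  I gray
    G gray
      A gray
      A black
    G black
    L gray
      L→M: M is gray → back edge
Back edge closes the cycle M → I → L → M; its vertices are {I, L, M}.

I, L, M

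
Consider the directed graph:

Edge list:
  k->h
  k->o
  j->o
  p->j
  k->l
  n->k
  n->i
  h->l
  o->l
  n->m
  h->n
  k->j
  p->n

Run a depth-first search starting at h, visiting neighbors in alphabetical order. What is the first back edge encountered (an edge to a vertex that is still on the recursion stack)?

k->h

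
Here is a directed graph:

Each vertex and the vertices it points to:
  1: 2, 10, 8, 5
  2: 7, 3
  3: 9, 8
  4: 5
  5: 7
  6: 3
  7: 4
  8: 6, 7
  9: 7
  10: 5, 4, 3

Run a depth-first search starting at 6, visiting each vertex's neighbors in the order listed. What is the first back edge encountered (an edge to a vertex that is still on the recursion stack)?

DFS from 6 (visiting each vertex's neighbors in the order listed); mark gray on enter, black on exit:
6 gray
  3 gray
    9 gray
      7 gray
        4 gray
          5 gray
            5→7: 7 is gray → back edge
First back edge: 5 → 7.

5→7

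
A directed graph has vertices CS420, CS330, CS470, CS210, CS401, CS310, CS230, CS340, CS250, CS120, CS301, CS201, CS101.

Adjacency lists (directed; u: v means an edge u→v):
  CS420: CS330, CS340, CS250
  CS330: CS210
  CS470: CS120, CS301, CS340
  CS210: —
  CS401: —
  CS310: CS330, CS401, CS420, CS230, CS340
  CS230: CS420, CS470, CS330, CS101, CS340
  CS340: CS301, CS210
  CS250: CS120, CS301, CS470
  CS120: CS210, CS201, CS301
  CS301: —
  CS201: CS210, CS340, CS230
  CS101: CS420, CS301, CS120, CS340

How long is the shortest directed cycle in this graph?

For each vertex v, BFS finds the shortest path from v back to v.
The shortest such closed walk is CS230 → CS101 → CS120 → CS201 → CS230, length 4.

4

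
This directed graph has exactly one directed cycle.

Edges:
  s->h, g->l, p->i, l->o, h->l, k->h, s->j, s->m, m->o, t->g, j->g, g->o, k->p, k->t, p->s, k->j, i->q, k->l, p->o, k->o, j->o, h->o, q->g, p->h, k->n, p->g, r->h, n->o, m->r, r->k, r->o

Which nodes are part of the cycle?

k, m, p, r, s

DFS with gray/black marking from k:
k gray
  n gray
    o gray
    o black
  n black
  l gray
    l→o: o black — skip
  l black
  k→o: o black — skip
  p gray
    p→o: o black — skip
    h gray
      h→l: l black — skip
      h→o: o black — skip
    h black
    g gray
      g→l: l black — skip
      g→o: o black — skip
    g black
    i gray
      q gray
        q→g: g black — skip
      q black
    i black
    s gray
      m gray
        m→o: o black — skip
        r gray
          r→h: h black — skip
          r→k: k is gray → back edge
Back edge closes the cycle k → p → s → m → r → k; its vertices are {k, m, p, r, s}.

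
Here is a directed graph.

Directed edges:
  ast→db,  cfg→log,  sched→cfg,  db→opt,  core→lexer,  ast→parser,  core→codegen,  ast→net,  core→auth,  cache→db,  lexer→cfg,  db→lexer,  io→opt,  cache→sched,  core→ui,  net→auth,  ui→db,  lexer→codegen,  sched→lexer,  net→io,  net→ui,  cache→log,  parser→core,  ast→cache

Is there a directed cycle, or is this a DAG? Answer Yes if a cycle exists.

DFS with white/gray/black marking, starting from parser:
parser gray
  core gray
    codegen gray
    codegen black
    ui gray
      db gray
        opt gray
        opt black
        lexer gray
          lexer→codegen: codegen black — skip
          cfg gray
            log gray
            log black
          cfg black
        lexer black
      db black
    ui black
    auth gray
    auth black
    core→lexer: lexer black — skip
  core black
parser black
net gray
  net→ui: ui black — skip
  net→auth: auth black — skip
  io gray
    io→opt: opt black — skip
  io black
net black
cache gray
  cache→db: db black — skip
  sched gray
    sched→lexer: lexer black — skip
    sched→cfg: cfg black — skip
  sched black
  cache→log: log black — skip
cache black
ast gray
  ast→net: net black — skip
  ast→db: db black — skip
  ast→parser: parser black — skip
  ast→cache: cache black — skip
ast black
Every edge goes to a white or black vertex — no back edge, so the graph is acyclic.

No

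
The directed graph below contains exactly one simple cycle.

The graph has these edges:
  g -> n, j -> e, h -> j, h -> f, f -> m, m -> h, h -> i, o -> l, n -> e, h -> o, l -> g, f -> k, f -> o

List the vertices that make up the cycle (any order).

f, h, m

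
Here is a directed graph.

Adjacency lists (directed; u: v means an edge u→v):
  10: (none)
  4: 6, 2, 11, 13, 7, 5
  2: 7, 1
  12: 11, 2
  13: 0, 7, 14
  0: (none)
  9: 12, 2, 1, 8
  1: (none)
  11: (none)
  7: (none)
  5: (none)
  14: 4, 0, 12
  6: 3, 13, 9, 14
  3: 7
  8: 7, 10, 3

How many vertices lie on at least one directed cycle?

4

A vertex is on a directed cycle iff it belongs to a strongly connected component of size ≥ 2 (or has a self-loop).
The vertices on cycles are {4, 6, 13, 14} — 4 in total.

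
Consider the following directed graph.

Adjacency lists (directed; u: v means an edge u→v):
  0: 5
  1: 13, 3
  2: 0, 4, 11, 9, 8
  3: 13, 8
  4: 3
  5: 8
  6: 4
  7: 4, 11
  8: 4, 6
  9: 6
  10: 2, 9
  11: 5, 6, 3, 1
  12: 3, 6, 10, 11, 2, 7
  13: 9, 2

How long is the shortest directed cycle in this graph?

For each vertex v, BFS finds the shortest path from v back to v.
The shortest such closed walk is 3 → 8 → 4 → 3, length 3.

3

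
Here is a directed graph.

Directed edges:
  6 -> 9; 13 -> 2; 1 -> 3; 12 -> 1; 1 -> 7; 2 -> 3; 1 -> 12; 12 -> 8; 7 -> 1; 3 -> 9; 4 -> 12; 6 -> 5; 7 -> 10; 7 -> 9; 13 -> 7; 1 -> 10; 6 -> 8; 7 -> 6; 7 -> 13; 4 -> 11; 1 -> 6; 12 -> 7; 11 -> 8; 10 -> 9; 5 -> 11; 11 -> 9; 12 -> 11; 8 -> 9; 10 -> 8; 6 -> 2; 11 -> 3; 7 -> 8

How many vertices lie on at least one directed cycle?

4

A vertex is on a directed cycle iff it belongs to a strongly connected component of size ≥ 2 (or has a self-loop).
The vertices on cycles are {1, 7, 12, 13} — 4 in total.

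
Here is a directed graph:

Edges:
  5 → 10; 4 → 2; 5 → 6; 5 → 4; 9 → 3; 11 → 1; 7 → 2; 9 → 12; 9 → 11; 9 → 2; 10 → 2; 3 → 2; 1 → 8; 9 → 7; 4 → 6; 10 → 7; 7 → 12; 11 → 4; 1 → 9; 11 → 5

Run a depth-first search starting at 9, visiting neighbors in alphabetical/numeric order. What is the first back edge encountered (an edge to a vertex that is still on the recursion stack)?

1->9

DFS from 9 (visiting neighbors in alphabetical/numeric order); mark gray on enter, black on exit:
9 gray
  2 gray
  2 black
  3 gray
    3→2: 2 black — skip
  3 black
  7 gray
    7→2: 2 black — skip
    12 gray
    12 black
  7 black
  11 gray
    1 gray
      8 gray
      8 black
      1→9: 9 is gray → back edge
First back edge: 1 → 9.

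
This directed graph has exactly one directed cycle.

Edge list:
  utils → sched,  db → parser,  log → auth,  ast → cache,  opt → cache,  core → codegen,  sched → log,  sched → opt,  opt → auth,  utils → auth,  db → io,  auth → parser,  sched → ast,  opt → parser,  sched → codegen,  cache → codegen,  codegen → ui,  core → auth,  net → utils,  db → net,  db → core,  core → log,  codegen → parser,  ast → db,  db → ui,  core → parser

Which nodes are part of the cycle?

DFS with gray/black marking from sched:
sched gray
  ast gray
    db gray
      io gray
      io black
      ui gray
      ui black
      core gray
        auth gray
          parser gray
          parser black
        auth black
        core→parser: parser black — skip
        codegen gray
          codegen→parser: parser black — skip
          codegen→ui: ui black — skip
        codegen black
        log gray
          log→auth: auth black — skip
        log black
      core black
      net gray
        utils gray
          utils→auth: auth black — skip
          utils→sched: sched is gray → back edge
Back edge closes the cycle sched → ast → db → net → utils → sched; its vertices are {db, ast, net, sched, utils}.

db, ast, net, sched, utils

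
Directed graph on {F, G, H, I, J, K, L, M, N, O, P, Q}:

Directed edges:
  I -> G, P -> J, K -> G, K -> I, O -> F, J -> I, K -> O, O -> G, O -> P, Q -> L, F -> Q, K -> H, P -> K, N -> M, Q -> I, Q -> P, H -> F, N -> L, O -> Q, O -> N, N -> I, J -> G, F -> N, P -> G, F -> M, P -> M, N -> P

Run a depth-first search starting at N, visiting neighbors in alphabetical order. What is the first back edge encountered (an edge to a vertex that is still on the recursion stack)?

F->N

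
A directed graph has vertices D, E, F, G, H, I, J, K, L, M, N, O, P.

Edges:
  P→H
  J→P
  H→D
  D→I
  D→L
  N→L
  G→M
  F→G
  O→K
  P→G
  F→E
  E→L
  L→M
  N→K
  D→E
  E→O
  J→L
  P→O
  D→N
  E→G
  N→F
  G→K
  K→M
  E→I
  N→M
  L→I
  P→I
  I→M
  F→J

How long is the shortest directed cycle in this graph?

6

For each vertex v, BFS finds the shortest path from v back to v.
The shortest such closed walk is D → N → F → J → P → H → D, length 6.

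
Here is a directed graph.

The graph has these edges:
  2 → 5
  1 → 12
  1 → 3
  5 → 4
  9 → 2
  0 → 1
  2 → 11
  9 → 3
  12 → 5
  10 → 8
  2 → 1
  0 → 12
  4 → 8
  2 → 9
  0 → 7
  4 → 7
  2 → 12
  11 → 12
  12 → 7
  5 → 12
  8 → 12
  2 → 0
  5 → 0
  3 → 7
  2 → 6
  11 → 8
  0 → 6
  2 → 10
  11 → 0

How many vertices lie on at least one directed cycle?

A vertex is on a directed cycle iff it belongs to a strongly connected component of size ≥ 2 (or has a self-loop).
The vertices on cycles are {0, 1, 2, 4, 5, 8, 9, 12} — 8 in total.

8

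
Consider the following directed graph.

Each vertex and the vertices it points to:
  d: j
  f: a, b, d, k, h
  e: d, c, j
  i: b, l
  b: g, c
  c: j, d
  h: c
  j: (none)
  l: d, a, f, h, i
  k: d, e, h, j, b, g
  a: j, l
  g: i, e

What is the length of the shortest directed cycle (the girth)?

2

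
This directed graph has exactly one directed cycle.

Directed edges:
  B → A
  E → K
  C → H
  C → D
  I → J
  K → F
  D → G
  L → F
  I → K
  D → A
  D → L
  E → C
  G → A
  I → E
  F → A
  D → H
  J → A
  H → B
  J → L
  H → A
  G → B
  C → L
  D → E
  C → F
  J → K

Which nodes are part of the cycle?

C, D, E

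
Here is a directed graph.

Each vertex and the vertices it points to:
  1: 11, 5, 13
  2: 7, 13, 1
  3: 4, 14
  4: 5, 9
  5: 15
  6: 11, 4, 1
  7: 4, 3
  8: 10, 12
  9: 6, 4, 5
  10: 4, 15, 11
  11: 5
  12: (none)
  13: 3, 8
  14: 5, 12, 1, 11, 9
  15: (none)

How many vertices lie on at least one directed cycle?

9

A vertex is on a directed cycle iff it belongs to a strongly connected component of size ≥ 2 (or has a self-loop).
The vertices on cycles are {1, 3, 4, 6, 8, 9, 10, 13, 14} — 9 in total.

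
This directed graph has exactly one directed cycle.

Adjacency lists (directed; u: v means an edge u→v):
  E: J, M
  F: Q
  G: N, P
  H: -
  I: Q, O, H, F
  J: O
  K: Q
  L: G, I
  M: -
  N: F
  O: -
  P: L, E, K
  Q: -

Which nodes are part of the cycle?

G, L, P

DFS with gray/black marking from L:
L gray
  G gray
    N gray
      F gray
        Q gray
        Q black
      F black
    N black
    P gray
      P→L: L is gray → back edge
Back edge closes the cycle L → G → P → L; its vertices are {G, L, P}.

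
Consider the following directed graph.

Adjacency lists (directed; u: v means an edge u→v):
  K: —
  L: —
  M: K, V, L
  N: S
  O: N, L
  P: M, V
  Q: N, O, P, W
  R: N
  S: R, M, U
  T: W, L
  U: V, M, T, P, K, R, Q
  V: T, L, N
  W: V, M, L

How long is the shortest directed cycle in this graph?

For each vertex v, BFS finds the shortest path from v back to v.
The shortest such closed walk is S → R → N → S, length 3.

3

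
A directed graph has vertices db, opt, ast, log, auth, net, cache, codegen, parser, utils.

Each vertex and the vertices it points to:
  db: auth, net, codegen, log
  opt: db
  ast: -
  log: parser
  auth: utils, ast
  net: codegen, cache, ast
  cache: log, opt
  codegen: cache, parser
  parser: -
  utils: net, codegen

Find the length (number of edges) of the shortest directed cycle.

4

For each vertex v, BFS finds the shortest path from v back to v.
The shortest such closed walk is cache → opt → db → codegen → cache, length 4.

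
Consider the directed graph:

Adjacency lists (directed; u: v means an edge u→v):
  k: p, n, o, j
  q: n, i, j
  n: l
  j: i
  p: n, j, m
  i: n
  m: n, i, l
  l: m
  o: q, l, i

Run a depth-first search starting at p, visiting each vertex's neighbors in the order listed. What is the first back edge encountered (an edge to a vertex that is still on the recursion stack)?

m->n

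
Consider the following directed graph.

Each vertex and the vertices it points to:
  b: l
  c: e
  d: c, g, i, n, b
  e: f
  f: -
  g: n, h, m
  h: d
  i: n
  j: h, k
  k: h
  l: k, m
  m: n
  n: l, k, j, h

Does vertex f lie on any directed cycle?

f lies on a cycle iff there is a path from f back to itself.
Exploring from f, it never reaches itself; equivalently, its strongly connected component is a singleton.

No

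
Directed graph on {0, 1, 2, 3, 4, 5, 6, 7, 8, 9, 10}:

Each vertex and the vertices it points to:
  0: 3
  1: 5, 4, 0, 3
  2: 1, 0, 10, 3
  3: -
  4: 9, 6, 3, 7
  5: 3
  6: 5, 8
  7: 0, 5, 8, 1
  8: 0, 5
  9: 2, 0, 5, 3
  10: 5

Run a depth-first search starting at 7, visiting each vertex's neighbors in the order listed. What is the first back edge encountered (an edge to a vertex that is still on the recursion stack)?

2->1

DFS from 7 (visiting each vertex's neighbors in the order listed); mark gray on enter, black on exit:
7 gray
  0 gray
    3 gray
    3 black
  0 black
  5 gray
    5→3: 3 black — skip
  5 black
  8 gray
    8→0: 0 black — skip
    8→5: 5 black — skip
  8 black
  1 gray
    1→5: 5 black — skip
    4 gray
      9 gray
        2 gray
          2→1: 1 is gray → back edge
First back edge: 2 → 1.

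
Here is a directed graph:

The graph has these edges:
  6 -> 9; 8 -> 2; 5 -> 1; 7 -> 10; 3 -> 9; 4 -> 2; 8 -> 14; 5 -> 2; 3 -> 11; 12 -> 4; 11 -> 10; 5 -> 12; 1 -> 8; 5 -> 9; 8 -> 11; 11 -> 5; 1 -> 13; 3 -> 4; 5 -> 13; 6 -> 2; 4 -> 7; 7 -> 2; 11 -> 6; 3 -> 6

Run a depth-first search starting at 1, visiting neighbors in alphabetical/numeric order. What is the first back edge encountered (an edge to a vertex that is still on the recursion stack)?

5->1

DFS from 1 (visiting neighbors in alphabetical/numeric order); mark gray on enter, black on exit:
1 gray
  8 gray
    2 gray
    2 black
    11 gray
      5 gray
        5→1: 1 is gray → back edge
First back edge: 5 → 1.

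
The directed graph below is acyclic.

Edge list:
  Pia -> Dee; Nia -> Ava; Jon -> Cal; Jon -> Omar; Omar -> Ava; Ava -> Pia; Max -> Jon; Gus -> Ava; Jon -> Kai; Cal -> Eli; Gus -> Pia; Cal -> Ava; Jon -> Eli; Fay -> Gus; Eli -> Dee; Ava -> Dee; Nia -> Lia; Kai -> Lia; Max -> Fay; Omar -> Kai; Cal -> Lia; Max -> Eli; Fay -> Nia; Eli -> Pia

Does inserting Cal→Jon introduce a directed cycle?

Adding Cal→Jon creates a cycle iff Jon can already reach Cal.
Path from Jon: Jon → Cal.
So Jon → … → Cal → Jon is a cycle.

Yes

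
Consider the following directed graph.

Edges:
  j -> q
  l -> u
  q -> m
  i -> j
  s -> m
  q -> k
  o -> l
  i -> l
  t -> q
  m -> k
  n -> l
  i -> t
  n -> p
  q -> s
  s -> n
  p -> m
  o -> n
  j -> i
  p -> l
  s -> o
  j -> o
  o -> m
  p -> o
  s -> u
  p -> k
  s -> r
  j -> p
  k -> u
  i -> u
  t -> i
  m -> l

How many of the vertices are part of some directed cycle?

6

A vertex is on a directed cycle iff it belongs to a strongly connected component of size ≥ 2 (or has a self-loop).
The vertices on cycles are {i, j, n, o, p, t} — 6 in total.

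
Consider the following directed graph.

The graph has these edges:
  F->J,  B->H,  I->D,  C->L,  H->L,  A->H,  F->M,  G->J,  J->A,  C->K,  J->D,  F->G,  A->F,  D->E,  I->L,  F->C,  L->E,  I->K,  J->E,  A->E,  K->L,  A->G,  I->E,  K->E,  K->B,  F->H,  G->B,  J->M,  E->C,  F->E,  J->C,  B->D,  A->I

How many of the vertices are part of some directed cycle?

A vertex is on a directed cycle iff it belongs to a strongly connected component of size ≥ 2 (or has a self-loop).
The vertices on cycles are {A, B, C, D, E, F, G, H, J, K, L} — 11 in total.

11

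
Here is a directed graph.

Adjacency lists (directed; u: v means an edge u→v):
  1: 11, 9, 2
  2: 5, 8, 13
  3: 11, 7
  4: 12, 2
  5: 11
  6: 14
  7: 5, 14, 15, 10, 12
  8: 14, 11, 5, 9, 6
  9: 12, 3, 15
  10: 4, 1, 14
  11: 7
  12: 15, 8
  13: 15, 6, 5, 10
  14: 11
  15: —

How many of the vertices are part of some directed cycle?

14

A vertex is on a directed cycle iff it belongs to a strongly connected component of size ≥ 2 (or has a self-loop).
The vertices on cycles are {1, 2, 3, 4, 5, 6, 7, 8, 9, 10, 11, 12, 13, 14} — 14 in total.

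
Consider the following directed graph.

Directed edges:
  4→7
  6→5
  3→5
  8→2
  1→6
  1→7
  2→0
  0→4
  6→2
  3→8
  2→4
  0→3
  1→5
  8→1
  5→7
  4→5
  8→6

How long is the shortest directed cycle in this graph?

For each vertex v, BFS finds the shortest path from v back to v.
The shortest such closed walk is 3 → 8 → 2 → 0 → 3, length 4.

4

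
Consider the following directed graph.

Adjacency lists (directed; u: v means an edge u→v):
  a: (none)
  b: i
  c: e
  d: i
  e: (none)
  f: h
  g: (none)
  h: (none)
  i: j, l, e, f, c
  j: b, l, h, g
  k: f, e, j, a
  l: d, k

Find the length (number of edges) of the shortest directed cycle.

For each vertex v, BFS finds the shortest path from v back to v.
The shortest such closed walk is k → j → l → k, length 3.

3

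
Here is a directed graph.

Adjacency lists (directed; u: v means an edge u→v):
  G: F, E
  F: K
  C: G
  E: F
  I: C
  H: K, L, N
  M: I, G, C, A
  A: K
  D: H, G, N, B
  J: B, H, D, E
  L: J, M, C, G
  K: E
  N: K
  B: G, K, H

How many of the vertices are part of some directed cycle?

8

A vertex is on a directed cycle iff it belongs to a strongly connected component of size ≥ 2 (or has a self-loop).
The vertices on cycles are {B, D, E, F, H, J, K, L} — 8 in total.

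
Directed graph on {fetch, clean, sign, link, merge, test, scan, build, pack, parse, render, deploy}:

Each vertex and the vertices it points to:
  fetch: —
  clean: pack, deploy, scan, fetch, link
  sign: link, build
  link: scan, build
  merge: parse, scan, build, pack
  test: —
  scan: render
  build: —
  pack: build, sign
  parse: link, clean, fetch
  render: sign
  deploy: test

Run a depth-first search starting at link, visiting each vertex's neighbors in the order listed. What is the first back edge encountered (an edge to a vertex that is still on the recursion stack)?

DFS from link (visiting each vertex's neighbors in the order listed); mark gray on enter, black on exit:
link gray
  scan gray
    render gray
      sign gray
        sign→link: link is gray → back edge
First back edge: sign → link.

sign→link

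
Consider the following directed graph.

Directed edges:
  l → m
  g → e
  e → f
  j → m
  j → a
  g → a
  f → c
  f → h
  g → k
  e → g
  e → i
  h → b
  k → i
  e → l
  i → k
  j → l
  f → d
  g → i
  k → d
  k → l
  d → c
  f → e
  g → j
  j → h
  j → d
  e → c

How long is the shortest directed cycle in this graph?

2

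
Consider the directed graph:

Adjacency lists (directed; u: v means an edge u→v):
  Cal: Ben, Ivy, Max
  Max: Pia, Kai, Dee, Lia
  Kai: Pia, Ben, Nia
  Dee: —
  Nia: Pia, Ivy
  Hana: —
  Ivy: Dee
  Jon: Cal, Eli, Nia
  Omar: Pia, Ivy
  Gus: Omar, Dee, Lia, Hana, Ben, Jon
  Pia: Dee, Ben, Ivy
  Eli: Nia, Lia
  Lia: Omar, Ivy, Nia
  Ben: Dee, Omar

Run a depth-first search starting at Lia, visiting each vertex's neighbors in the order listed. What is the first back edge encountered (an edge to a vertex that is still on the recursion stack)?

Ben→Omar

DFS from Lia (visiting each vertex's neighbors in the order listed); mark gray on enter, black on exit:
Lia gray
  Omar gray
    Pia gray
      Dee gray
      Dee black
      Ben gray
        Ben→Dee: Dee black — skip
        Ben→Omar: Omar is gray → back edge
First back edge: Ben → Omar.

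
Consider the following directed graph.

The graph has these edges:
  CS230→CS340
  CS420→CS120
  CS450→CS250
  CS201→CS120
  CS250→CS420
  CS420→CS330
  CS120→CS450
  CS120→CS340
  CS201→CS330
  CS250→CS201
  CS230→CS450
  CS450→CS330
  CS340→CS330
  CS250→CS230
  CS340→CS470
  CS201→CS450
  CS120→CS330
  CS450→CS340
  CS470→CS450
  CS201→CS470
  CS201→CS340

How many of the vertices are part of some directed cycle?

8

A vertex is on a directed cycle iff it belongs to a strongly connected component of size ≥ 2 (or has a self-loop).
The vertices on cycles are {CS120, CS201, CS230, CS250, CS340, CS420, CS450, CS470} — 8 in total.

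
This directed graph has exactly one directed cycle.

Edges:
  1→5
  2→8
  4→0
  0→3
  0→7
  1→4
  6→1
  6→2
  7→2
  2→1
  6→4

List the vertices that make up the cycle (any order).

0, 1, 2, 4, 7

DFS with gray/black marking from 4:
4 gray
  0 gray
    7 gray
      2 gray
        8 gray
        8 black
        1 gray
          1→4: 4 is gray → back edge
Back edge closes the cycle 4 → 0 → 7 → 2 → 1 → 4; its vertices are {0, 1, 2, 4, 7}.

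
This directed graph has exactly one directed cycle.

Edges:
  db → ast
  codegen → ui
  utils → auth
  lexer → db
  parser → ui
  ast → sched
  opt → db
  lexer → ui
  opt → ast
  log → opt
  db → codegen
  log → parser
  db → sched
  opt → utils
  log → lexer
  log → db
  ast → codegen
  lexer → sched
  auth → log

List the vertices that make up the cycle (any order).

DFS with gray/black marking from log:
log gray
  parser gray
    ui gray
    ui black
  parser black
  opt gray
    utils gray
      auth gray
        auth→log: log is gray → back edge
Back edge closes the cycle log → opt → utils → auth → log; its vertices are {log, opt, auth, utils}.

log, opt, auth, utils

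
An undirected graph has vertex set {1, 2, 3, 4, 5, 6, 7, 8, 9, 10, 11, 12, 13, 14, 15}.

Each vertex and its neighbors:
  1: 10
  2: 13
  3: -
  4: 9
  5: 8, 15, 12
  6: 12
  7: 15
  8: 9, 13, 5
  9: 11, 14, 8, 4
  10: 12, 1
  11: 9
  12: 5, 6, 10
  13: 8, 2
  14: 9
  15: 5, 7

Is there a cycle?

No

DFS, tracking each vertex's parent; an edge to a visited non-parent vertex closes a cycle.
Start from 5:
visit 5 (parent –)
  visit 8 (parent 5)
    visit 9 (parent 8)
      visit 11 (parent 9)
        11–9: parent, skip
      visit 14 (parent 9)
        14–9: parent, skip
      9–8: parent, skip
      visit 4 (parent 9)
        4–9: parent, skip
    visit 13 (parent 8)
      13–8: parent, skip
      visit 2 (parent 13)
        2–13: parent, skip
    8–5: parent, skip
  visit 15 (parent 5)
    15–5: parent, skip
    visit 7 (parent 15)
      7–15: parent, skip
  visit 12 (parent 5)
    12–5: parent, skip
    visit 6 (parent 12)
      6–12: parent, skip
    visit 10 (parent 12)
      10–12: parent, skip
      visit 1 (parent 10)
        1–10: parent, skip
visit 3 (parent –)
No non-parent visited neighbor found — the graph is a forest.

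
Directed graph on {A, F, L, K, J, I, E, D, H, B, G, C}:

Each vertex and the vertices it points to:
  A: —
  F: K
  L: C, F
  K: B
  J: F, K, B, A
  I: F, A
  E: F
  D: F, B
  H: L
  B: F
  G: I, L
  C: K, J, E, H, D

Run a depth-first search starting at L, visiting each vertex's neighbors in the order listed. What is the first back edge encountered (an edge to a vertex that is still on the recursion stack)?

DFS from L (visiting each vertex's neighbors in the order listed); mark gray on enter, black on exit:
L gray
  C gray
    K gray
      B gray
        F gray
          F→K: K is gray → back edge
First back edge: F → K.

F->K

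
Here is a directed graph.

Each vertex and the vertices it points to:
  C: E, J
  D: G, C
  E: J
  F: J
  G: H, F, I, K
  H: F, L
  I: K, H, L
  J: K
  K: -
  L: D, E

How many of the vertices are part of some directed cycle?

5

A vertex is on a directed cycle iff it belongs to a strongly connected component of size ≥ 2 (or has a self-loop).
The vertices on cycles are {D, G, H, I, L} — 5 in total.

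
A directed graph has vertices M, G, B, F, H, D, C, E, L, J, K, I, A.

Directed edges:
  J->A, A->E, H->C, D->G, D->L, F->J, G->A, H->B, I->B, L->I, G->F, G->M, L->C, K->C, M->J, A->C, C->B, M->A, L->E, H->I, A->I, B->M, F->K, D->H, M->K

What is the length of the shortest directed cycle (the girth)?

4

For each vertex v, BFS finds the shortest path from v back to v.
The shortest such closed walk is M → A → I → B → M, length 4.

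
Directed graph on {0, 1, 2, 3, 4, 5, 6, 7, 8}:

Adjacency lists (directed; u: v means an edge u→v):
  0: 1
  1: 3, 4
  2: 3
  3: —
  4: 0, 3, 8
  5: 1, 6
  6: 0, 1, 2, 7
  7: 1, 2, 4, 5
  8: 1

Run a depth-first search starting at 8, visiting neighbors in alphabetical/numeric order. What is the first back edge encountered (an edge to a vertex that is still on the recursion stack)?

DFS from 8 (visiting neighbors in alphabetical/numeric order); mark gray on enter, black on exit:
8 gray
  1 gray
    3 gray
    3 black
    4 gray
      0 gray
        0→1: 1 is gray → back edge
First back edge: 0 → 1.

0->1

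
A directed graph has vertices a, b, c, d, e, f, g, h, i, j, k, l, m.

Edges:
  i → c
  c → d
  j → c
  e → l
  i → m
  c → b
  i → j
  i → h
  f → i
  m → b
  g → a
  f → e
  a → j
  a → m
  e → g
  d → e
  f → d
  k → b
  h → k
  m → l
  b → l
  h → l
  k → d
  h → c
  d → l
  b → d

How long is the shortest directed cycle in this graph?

6

For each vertex v, BFS finds the shortest path from v back to v.
The shortest such closed walk is e → g → a → m → b → d → e, length 6.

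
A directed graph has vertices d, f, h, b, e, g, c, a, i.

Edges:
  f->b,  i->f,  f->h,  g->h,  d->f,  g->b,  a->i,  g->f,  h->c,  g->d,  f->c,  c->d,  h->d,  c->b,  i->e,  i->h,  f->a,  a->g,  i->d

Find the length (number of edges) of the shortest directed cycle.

For each vertex v, BFS finds the shortest path from v back to v.
The shortest such closed walk is a → g → f → a, length 3.

3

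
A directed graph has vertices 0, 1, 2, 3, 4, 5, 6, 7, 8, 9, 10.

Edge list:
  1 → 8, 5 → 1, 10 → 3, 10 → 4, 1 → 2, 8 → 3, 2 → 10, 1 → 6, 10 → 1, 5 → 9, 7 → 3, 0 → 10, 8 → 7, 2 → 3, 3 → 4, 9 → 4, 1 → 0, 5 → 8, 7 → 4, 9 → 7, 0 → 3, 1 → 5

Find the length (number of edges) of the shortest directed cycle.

2

For each vertex v, BFS finds the shortest path from v back to v.
The shortest such closed walk is 1 → 5 → 1, length 2.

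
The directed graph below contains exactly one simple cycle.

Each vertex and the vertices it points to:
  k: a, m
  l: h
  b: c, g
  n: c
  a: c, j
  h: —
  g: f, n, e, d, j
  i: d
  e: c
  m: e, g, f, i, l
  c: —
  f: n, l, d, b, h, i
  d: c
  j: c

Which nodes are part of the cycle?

b, f, g

DFS with gray/black marking from g:
g gray
  f gray
    n gray
      c gray
      c black
    n black
    l gray
      h gray
      h black
    l black
    d gray
      d→c: c black — skip
    d black
    b gray
      b→c: c black — skip
      b→g: g is gray → back edge
Back edge closes the cycle g → f → b → g; its vertices are {b, f, g}.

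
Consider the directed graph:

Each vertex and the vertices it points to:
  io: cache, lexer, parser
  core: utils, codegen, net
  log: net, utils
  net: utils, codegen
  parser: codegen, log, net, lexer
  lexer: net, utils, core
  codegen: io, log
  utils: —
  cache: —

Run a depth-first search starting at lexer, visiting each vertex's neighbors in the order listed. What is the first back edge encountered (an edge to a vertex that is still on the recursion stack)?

io->lexer

DFS from lexer (visiting each vertex's neighbors in the order listed); mark gray on enter, black on exit:
lexer gray
  net gray
    utils gray
    utils black
    codegen gray
      io gray
        cache gray
        cache black
        io→lexer: lexer is gray → back edge
First back edge: io → lexer.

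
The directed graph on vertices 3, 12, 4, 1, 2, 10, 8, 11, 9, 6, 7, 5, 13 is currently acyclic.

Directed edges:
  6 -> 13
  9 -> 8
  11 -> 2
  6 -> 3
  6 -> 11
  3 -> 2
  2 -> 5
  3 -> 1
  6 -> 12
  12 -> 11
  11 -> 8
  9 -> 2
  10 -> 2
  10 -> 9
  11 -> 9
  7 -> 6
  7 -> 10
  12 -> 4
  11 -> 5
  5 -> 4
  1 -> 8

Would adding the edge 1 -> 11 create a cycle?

No

Adding 1→11 creates a cycle iff 11 can already reach 1.
Explore from 11: no path reaches 1. The graph stays acyclic.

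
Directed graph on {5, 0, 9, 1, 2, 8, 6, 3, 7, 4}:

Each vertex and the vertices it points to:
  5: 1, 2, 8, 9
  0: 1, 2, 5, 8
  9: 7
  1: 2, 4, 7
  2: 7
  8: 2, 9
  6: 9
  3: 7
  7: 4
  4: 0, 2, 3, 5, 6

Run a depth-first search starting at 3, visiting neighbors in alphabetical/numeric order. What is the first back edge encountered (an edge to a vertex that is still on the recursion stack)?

2→7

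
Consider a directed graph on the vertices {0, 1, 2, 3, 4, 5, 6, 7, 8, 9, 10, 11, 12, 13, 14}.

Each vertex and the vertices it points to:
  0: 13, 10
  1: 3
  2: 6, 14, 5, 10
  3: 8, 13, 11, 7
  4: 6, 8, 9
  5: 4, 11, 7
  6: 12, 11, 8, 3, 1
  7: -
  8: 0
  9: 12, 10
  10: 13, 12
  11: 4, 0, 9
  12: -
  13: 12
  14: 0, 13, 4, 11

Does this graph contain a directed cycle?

DFS with white/gray/black marking, starting from 14:
14 gray
  0 gray
    13 gray
      12 gray
      12 black
    13 black
    10 gray
      10→13: 13 black — skip
      10→12: 12 black — skip
    10 black
  0 black
  14→13: 13 black — skip
  4 gray
    6 gray
      6→12: 12 black — skip
      11 gray
        11→4: 4 is gray → back edge
Back edge found, so a cycle exists: 4 → 6 → 11 → 4.

Yes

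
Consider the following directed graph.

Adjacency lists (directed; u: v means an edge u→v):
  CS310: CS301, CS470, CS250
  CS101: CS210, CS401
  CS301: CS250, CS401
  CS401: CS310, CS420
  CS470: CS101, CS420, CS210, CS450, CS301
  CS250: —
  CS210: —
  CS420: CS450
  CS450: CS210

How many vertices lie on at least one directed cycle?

5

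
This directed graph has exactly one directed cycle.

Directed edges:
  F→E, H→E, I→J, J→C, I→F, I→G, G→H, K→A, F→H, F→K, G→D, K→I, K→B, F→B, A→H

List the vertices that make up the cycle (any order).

F, I, K

DFS with gray/black marking from K:
K gray
  A gray
    H gray
      E gray
      E black
    H black
  A black
  I gray
    G gray
      D gray
      D black
      G→H: H black — skip
    G black
    J gray
      C gray
      C black
    J black
    F gray
      B gray
      B black
      F→E: E black — skip
      F→H: H black — skip
      F→K: K is gray → back edge
Back edge closes the cycle K → I → F → K; its vertices are {F, I, K}.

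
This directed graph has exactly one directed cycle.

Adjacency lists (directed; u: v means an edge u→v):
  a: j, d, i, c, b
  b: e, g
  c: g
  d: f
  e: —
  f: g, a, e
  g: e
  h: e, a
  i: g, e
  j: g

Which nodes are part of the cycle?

DFS with gray/black marking from a:
a gray
  j gray
    g gray
      e gray
      e black
    g black
  j black
  d gray
    f gray
      f→g: g black — skip
      f→a: a is gray → back edge
Back edge closes the cycle a → d → f → a; its vertices are {a, d, f}.

a, d, f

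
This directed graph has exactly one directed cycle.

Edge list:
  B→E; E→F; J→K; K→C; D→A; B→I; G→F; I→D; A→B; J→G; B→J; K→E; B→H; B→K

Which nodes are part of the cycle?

DFS with gray/black marking from B:
B gray
  E gray
    F gray
    F black
  E black
  K gray
    K→E: E black — skip
    C gray
    C black
  K black
  J gray
    G gray
      G→F: F black — skip
    G black
    J→K: K black — skip
  J black
  I gray
    D gray
      A gray
        A→B: B is gray → back edge
Back edge closes the cycle B → I → D → A → B; its vertices are {A, B, D, I}.

A, B, D, I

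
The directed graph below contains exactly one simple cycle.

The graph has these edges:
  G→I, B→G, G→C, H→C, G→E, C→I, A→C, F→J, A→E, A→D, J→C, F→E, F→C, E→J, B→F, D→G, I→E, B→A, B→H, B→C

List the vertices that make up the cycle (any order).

DFS with gray/black marking from E:
E gray
  J gray
    C gray
      I gray
        I→E: E is gray → back edge
Back edge closes the cycle E → J → C → I → E; its vertices are {C, E, I, J}.

C, E, I, J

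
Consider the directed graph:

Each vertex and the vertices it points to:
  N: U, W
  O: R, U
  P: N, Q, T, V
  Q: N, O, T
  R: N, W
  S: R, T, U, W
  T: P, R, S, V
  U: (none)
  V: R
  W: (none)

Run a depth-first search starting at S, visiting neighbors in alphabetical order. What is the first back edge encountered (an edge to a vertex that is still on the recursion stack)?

DFS from S (visiting neighbors in alphabetical order); mark gray on enter, black on exit:
S gray
  R gray
    N gray
      U gray
      U black
      W gray
      W black
    N black
    R→W: W black — skip
  R black
  T gray
    P gray
      P→N: N black — skip
      Q gray
        Q→N: N black — skip
        O gray
          O→R: R black — skip
          O→U: U black — skip
        O black
        Q→T: T is gray → back edge
First back edge: Q → T.

Q->T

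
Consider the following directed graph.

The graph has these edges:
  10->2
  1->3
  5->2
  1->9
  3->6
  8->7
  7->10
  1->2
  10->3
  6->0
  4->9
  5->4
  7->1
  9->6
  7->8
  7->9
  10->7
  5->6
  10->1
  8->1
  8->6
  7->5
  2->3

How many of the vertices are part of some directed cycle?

A vertex is on a directed cycle iff it belongs to a strongly connected component of size ≥ 2 (or has a self-loop).
The vertices on cycles are {7, 8, 10} — 3 in total.

3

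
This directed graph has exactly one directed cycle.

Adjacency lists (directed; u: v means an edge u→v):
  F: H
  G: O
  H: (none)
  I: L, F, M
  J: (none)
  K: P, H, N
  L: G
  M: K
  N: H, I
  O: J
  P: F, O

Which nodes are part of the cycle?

DFS with gray/black marking from I:
I gray
  L gray
    G gray
      O gray
        J gray
        J black
      O black
    G black
  L black
  F gray
    H gray
    H black
  F black
  M gray
    K gray
      P gray
        P→F: F black — skip
        P→O: O black — skip
      P black
      K→H: H black — skip
      N gray
        N→H: H black — skip
        N→I: I is gray → back edge
Back edge closes the cycle I → M → K → N → I; its vertices are {I, K, M, N}.

I, K, M, N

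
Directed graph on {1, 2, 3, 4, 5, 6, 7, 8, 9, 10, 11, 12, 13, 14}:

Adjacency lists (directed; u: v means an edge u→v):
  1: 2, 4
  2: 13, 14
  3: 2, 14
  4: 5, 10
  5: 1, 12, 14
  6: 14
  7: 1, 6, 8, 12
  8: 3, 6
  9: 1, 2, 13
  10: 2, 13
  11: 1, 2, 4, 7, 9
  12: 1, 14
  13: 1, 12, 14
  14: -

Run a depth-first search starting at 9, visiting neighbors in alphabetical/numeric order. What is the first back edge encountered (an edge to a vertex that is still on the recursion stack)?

13→1

DFS from 9 (visiting neighbors in alphabetical/numeric order); mark gray on enter, black on exit:
9 gray
  1 gray
    2 gray
      13 gray
        13→1: 1 is gray → back edge
First back edge: 13 → 1.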